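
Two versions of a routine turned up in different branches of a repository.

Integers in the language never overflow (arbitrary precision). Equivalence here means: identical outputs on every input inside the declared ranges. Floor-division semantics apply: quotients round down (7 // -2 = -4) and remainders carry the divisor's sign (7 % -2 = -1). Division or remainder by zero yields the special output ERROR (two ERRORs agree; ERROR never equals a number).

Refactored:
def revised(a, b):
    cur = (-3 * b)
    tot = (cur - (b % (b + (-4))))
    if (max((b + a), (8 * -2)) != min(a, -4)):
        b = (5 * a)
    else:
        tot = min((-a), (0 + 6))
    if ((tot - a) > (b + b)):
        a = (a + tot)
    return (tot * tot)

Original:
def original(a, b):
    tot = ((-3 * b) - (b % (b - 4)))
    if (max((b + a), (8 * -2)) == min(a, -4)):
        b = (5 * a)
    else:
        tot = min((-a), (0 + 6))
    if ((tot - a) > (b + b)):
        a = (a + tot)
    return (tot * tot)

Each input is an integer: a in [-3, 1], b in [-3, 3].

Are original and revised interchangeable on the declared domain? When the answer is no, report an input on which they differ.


Take a=-3, b=-3.
original: tot = 12; (max((b + a), (8 * -2)) == min(a, -4)) -> false; tot = 3; ((tot - a) > (b + b)) -> true; a = 0; return 9
revised: cur = 9; tot = 12; (max((b + a), (8 * -2)) != min(a, -4)) -> true; b = -15; ((tot - a) > (b + b)) -> true; a = 9; return 144
9 and 144 differ, so these are not the same function on this domain.
verdict: not equivalent; witness: a=-3, b=-3


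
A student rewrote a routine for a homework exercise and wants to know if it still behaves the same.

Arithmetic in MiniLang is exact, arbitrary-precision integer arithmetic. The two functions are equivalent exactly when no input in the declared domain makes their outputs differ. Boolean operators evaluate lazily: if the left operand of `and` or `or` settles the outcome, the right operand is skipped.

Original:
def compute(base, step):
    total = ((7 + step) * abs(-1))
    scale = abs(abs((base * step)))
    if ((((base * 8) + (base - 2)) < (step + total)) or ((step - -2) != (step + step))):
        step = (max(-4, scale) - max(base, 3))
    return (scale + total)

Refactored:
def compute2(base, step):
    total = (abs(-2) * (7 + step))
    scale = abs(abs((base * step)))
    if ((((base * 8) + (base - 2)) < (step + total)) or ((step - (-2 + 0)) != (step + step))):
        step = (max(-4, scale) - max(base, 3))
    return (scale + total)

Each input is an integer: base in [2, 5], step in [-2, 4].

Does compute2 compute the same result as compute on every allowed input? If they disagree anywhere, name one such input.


There is a counterexample at base=2, step=-2: 9 on one side, 14 on the other.
compute: total=5, then scale=4, then ((((base * 8) + (base - 2)) < (step + total)) or ((step - -2) != (step + step))) is true, then step=1, then returns 9
compute2: total=10, then scale=4, then ((((base * 8) + (base - 2)) < (step + total)) or ((step - (-2 + 0)) != (step + step))) is true, then step=1, then returns 14
verdict: not equivalent; witness: base=2, step=-2


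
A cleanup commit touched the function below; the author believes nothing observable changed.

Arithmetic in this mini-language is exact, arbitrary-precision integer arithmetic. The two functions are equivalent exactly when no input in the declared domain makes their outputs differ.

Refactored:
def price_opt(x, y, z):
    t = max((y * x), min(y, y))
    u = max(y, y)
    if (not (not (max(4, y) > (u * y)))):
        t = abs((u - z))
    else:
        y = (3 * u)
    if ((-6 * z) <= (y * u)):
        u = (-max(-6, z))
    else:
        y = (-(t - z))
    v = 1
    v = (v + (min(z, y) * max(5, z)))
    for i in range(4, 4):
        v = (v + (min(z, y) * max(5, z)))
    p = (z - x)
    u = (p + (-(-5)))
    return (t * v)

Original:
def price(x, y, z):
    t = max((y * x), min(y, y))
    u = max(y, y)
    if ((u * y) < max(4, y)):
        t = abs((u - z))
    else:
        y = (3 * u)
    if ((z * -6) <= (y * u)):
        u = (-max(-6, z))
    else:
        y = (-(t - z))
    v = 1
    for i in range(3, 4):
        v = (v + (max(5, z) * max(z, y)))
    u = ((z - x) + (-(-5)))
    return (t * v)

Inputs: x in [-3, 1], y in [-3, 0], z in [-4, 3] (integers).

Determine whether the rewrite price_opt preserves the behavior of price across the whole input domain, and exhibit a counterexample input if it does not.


Run the pair on x=-3, y=-3, z=-4.
price: t = 9; u = -3; ((u * y) < max(4, y)) -> false; y = -9; ((z * -6) <= (y * u)) -> true; u = 4; v = 1; [i=3]; v = -19; u = 4; return -171
price_opt: t = 9; u = -3; (not (not (max(4, y) > (u * y)))) -> false; y = -9; ((-6 * z) <= (y * u)) -> true; u = 4; v = 1; v = -44; the i loop: no iterations; p = -1; u = 4; return -396
-171 and -396 differ, so these are not the same function on this domain.
verdict: not equivalent; witness: x=-3, y=-3, z=-4


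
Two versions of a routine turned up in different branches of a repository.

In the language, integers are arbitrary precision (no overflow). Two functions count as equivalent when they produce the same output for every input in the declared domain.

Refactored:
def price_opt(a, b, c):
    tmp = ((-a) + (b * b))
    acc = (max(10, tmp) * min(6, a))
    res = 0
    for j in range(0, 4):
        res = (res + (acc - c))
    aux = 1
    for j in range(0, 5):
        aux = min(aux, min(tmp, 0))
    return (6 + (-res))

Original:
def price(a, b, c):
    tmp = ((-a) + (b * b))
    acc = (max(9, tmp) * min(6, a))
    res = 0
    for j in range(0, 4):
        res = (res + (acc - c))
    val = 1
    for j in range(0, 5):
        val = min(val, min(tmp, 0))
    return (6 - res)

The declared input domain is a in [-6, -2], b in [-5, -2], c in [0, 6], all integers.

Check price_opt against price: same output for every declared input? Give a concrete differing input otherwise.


Consider the input a=-5, b=-2, c=0.
price: tmp=9, then acc=-45, then res=0, then (j=0), then res=-45, then (j=1), then res=-90, then (j=2), then res=-135, then (j=3), then res=-180, then val=1, then (j=0), then val=0, then (j=1), then val=0, then (j=2), then val=0, then (j=3), then val=0, then (j=4), then val=0, then returns 186
price_opt: tmp=9, then acc=-50, then res=0, then (j=0), then res=-50, then (j=1), then res=-100, then (j=2), then res=-150, then (j=3), then res=-200, then aux=1, then (j=0), then aux=0, then (j=1), then aux=0, then (j=2), then aux=0, then (j=3), then aux=0, then (j=4), then aux=0, then returns 206
186 != 206, so the rewrite changes behavior.
verdict: not equivalent; witness: a=-5, b=-2, c=0


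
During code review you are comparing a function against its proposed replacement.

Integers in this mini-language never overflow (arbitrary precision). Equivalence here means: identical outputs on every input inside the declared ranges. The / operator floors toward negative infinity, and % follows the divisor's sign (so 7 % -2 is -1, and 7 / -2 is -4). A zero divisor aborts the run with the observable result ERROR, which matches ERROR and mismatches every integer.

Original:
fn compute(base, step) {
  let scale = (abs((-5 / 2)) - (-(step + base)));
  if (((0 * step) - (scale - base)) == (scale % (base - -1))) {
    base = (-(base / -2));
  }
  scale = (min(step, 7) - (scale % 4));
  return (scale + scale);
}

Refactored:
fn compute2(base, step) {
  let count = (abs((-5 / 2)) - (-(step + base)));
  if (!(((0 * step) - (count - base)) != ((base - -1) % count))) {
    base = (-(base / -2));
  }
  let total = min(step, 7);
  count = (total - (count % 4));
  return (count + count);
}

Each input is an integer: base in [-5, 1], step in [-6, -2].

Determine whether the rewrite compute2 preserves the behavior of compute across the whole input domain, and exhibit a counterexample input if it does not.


Take base=-1, step=-6.
compute: scale = -4; division by zero -> ERROR
compute2: count = -4; (!(((0 * step) - (count - base)) != ((base - -1) % count))) -> false; total = -6; count = -6; return -12
ERROR against -12: the behavior changed.
verdict: not equivalent; witness: base=-1, step=-6


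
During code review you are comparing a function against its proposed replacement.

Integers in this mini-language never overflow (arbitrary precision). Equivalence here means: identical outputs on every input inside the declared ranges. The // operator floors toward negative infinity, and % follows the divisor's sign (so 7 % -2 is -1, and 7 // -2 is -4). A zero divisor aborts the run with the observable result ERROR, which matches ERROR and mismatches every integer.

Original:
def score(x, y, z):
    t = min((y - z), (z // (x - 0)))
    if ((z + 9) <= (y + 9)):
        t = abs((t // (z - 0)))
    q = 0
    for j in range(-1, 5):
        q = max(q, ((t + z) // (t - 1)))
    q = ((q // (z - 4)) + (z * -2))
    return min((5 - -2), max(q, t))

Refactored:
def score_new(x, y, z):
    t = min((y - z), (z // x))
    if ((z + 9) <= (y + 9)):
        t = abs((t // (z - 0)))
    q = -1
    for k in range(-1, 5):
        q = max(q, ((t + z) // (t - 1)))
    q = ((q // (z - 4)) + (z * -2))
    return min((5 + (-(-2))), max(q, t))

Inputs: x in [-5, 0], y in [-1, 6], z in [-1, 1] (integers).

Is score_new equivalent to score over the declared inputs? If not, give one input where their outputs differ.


The edit looks behavioral (`0` became `-1`), but over these ranges it never changes the outcome.
Spot check at x=-2, y=5, z=1 — score: t becomes -1; next ((z + 9) <= (y + 9)) evaluates to true; next t becomes 1; next q becomes 0; next at j=-1:; next hits division by zero so the output is ERROR. score_new: t becomes -1; next ((z + 9) <= (y + 9)) evaluates to true; next t becomes 1; next q becomes -1; next at k=-1:; next hits division by zero so the output is ERROR. Both give ERROR.
Checked all 144 inputs in the declared domain: the outputs agree on every one.
verdict: equivalent


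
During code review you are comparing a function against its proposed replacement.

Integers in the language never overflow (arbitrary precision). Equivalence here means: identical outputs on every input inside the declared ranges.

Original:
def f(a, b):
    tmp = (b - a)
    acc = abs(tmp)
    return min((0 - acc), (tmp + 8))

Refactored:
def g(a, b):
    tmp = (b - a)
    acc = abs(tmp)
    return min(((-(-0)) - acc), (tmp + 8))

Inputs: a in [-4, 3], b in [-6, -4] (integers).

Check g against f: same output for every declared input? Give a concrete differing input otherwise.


This is a faithful refactor — same computation, different form, but the computed results match everywhere.
As a probe, take a=1, b=-6: f runs tmp = -7; acc = 7; return -7; g runs tmp = -7; acc = 7; return -7; both end at -7.
Checked all 24 inputs in the declared domain: the outputs agree on every one.
verdict: equivalent


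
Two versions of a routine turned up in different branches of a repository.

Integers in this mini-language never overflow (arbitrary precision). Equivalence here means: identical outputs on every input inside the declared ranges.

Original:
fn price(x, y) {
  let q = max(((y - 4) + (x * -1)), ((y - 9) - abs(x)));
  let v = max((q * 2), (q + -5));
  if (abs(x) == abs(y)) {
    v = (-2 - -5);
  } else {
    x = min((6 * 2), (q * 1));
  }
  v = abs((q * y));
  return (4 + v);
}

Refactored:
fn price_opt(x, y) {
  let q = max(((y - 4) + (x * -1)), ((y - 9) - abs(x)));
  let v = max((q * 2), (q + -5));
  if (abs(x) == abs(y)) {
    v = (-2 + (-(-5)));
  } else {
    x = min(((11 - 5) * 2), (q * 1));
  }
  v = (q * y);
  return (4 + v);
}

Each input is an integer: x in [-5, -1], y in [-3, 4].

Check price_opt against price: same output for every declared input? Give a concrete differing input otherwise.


Consider the input x=-2, y=1.
price: q becomes -1; next v becomes -2; next (abs(x) == abs(y)) evaluates to false; next x becomes -1; next v becomes 1; next final value 5
price_opt: q becomes -1; next v becomes -2; next (abs(x) == abs(y)) evaluates to false; next x becomes -1; next v becomes -1; next final value 3
5 != 3, so the rewrite changes behavior.
verdict: not equivalent; witness: x=-2, y=1


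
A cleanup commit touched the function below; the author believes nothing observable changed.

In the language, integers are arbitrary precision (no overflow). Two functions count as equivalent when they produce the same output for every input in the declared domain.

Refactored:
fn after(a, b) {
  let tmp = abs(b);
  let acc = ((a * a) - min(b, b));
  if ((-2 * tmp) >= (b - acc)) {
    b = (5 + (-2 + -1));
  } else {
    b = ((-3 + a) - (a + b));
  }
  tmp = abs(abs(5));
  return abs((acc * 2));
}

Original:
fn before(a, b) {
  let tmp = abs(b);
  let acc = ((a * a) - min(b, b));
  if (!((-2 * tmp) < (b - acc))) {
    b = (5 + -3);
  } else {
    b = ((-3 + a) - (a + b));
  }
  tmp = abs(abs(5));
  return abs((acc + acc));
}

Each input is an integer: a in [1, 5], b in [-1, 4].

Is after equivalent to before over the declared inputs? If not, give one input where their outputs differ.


This is a faithful refactor — constant usage differs, plus comparison usage differs, plus arithmetic usage differs, plus boolean connective usage differs, but the computed results match everywhere.
As a probe, take a=4, b=-1: before runs tmp := 1 | acc := 17 | (!((-2 * tmp) < (b - acc))): true | b := 2 | tmp := 5 | result 34; after runs tmp := 1 | acc := 17 | ((-2 * tmp) >= (b - acc)): true | b := 2 | tmp := 5 | result 34; both end at 34.
Checked all 30 inputs in the declared domain: the outputs agree on every one.
verdict: equivalent


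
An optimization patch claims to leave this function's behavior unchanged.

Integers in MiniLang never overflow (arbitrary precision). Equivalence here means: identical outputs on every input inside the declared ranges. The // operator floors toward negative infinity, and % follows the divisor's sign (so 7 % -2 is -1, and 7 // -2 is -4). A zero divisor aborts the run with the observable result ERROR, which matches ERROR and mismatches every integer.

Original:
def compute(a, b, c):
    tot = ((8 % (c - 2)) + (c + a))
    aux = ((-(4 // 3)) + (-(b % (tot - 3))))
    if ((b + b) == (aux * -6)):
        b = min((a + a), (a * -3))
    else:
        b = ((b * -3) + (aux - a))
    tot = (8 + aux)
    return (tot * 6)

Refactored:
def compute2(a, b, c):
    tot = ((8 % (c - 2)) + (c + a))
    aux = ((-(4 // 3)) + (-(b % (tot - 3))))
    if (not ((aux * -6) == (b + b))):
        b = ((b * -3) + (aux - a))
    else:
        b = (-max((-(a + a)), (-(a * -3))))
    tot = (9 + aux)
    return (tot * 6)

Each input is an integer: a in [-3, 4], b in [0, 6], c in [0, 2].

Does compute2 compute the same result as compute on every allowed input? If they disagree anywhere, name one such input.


Take a=-3, b=0, c=0.
compute: tot = -3; aux = -1; ((b + b) == (aux * -6)) -> false; b = 2; tot = 7; return 42
compute2: tot = -3; aux = -1; (not ((aux * -6) == (b + b))) -> true; b = 2; tot = 8; return 48
42 != 48, so the rewrite changes behavior.
verdict: not equivalent; witness: a=-3, b=0, c=0


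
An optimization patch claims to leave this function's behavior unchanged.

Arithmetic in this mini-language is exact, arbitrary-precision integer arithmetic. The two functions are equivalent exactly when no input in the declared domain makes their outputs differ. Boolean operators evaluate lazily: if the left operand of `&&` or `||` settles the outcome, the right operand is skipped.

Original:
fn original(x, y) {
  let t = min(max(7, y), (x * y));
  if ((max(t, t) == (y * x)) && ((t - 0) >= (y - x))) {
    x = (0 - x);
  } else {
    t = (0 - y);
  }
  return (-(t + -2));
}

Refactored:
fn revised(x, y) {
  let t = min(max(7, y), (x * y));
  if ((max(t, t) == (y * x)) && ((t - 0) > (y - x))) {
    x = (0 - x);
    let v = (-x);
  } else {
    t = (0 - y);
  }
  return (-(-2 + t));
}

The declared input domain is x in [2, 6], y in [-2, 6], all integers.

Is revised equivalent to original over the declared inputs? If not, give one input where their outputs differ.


The rewrite breaks on x=2, y=-2, where the results are 6 and 0.
original: t=-4, then ((max(t, t) == (y * x)) && ((t - 0) >= (y - x))) is true, then x=-2, then returns 6
revised: t=-4, then ((max(t, t) == (y * x)) && ((t - 0) > (y - x))) is false, then t=2, then returns 0
verdict: not equivalent; witness: x=2, y=-2


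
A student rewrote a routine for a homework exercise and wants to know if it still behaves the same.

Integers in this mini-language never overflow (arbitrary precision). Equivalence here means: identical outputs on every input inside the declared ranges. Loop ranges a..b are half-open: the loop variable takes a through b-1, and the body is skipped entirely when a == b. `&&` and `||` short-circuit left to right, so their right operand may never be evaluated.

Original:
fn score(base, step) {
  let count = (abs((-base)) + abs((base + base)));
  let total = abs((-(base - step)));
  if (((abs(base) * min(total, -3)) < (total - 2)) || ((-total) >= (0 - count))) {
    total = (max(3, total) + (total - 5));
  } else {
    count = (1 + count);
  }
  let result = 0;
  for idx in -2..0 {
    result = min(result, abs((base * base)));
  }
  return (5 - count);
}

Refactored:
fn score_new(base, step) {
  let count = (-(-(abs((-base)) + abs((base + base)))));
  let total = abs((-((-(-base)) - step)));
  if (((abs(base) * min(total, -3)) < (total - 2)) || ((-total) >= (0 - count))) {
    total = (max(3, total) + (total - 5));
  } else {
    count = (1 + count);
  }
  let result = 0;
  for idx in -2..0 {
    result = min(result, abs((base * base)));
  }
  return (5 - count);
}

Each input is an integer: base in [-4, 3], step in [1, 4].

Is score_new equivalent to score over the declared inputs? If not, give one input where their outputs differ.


Changes here: same computation, different form; the full 32-point sweep finds no disagreement.
verdict: equivalent


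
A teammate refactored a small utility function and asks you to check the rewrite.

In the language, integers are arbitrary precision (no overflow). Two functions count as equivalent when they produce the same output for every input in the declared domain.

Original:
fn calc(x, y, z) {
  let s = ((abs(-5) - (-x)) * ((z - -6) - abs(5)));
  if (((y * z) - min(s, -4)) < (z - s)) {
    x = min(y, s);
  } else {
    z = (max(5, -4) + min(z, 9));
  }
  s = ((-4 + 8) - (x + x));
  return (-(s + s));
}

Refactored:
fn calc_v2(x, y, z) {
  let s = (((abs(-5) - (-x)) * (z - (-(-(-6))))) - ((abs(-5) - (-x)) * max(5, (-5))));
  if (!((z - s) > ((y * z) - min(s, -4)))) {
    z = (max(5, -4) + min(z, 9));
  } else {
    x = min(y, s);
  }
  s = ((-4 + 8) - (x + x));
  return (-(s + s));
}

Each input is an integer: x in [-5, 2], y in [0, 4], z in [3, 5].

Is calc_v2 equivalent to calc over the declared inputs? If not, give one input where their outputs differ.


Differences: constant usage differs; boolean connective usage differs; comparison usage differs; arithmetic usage differs; min/max/abs usage differs — yet all 120 inputs agree.
verdict: equivalent


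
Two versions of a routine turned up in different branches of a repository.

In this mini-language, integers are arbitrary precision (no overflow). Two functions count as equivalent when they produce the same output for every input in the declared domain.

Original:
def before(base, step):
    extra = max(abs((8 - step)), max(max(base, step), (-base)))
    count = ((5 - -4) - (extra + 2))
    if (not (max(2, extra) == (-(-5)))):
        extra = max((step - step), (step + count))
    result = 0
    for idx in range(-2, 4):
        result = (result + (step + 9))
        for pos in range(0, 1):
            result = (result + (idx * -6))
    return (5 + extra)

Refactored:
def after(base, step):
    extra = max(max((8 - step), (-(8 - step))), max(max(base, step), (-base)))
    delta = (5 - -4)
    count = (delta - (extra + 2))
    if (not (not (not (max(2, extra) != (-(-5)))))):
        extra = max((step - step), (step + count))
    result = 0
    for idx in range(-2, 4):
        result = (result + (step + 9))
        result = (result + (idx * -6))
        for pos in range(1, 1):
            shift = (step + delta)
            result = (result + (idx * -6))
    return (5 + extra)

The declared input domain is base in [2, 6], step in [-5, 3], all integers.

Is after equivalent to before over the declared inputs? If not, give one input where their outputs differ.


Try base=2, step=-5.
before: extra=13, then count=-6, then (not (max(2, extra) == (-(-5)))) is true, then extra=0, then result=0, then (idx=-2), then result=4, then (pos=0), then result=16, then (idx=-1), then result=20, then (pos=0), then result=26, then (idx=0), then result=30, then (pos=0), then result=30, then (idx=1), then result=34, then (pos=0), then result=28, then (idx=2), then result=32, then (pos=0), then result=20, then (idx=3), then result=24, then (pos=0), then result=6, then returns 5
after: extra=13, then delta=9, then count=-6, then (not (not (not (max(2, extra) != (-(-5)))))) is false, then result=0, then (idx=-2), then result=4, then result=16, then the loop over pos runs zero times, then (idx=-1), then result=20, then result=26, then the loop over pos runs zero times, then (idx=0), then result=30, then result=30, then the loop over pos runs zero times, then (idx=1), then result=34, then result=28, then the loop over pos runs zero times, then (idx=2), then result=32, then result=20, then the loop over pos runs zero times, then (idx=3), then result=24, then result=6, then the loop over pos runs zero times, then returns 18
5 against 18: the behavior changed.
verdict: not equivalent; witness: base=2, step=-5


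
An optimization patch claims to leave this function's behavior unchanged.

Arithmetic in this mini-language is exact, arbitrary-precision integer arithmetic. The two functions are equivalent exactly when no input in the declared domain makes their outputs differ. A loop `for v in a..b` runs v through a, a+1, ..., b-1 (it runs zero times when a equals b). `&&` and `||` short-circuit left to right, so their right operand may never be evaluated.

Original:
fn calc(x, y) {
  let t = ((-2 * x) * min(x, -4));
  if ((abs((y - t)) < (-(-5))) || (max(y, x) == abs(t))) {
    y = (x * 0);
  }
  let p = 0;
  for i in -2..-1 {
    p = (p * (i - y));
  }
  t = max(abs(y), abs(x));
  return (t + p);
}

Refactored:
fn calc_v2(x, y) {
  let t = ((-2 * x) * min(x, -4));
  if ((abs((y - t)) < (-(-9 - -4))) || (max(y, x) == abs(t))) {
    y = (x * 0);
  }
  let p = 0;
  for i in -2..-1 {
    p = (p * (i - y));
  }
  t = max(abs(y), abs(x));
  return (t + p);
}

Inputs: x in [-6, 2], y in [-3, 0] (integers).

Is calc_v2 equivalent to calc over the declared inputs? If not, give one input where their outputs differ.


This is a faithful refactor — arithmetic usage differs; and constant usage differs, but the computed results match everywhere.
One worked example (x=-4, y=-2) — calc: t = -32; ((abs((y - t)) < (-(-5))) || (max(y, x) == abs(t))) -> false; p = 0; [i=-2]; p = 0; t = 4; return 4; calc_v2: t = -32; ((abs((y - t)) < (-(-9 - -4))) || (max(y, x) == abs(t))) -> false; p = 0; [i=-2]; p = 0; t = 4; return 4; agreement on 4.
Across all 36 domain points the two functions coincide.
verdict: equivalent


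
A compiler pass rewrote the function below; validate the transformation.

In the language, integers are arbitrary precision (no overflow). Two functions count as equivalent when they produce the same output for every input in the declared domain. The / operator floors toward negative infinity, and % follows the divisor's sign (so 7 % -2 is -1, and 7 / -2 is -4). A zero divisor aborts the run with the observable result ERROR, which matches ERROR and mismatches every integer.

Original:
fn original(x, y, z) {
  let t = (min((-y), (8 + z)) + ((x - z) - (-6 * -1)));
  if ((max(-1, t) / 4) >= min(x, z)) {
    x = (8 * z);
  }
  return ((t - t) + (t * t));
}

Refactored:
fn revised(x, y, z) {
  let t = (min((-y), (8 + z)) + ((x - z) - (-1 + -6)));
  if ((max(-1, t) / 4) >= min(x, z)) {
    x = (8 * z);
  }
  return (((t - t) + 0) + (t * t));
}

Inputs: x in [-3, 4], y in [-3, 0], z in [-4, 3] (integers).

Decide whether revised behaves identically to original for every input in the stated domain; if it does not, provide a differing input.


The rewrite breaks on x=-3, y=-3, z=-4, where the results are 4 and 121.
original: t = -2; ((max(-1, t) / 4) >= min(x, z)) -> true; x = -32; return 4
revised: t = 11; ((max(-1, t) / 4) >= min(x, z)) -> true; x = -32; return 121
verdict: not equivalent; witness: x=-3, y=-3, z=-4


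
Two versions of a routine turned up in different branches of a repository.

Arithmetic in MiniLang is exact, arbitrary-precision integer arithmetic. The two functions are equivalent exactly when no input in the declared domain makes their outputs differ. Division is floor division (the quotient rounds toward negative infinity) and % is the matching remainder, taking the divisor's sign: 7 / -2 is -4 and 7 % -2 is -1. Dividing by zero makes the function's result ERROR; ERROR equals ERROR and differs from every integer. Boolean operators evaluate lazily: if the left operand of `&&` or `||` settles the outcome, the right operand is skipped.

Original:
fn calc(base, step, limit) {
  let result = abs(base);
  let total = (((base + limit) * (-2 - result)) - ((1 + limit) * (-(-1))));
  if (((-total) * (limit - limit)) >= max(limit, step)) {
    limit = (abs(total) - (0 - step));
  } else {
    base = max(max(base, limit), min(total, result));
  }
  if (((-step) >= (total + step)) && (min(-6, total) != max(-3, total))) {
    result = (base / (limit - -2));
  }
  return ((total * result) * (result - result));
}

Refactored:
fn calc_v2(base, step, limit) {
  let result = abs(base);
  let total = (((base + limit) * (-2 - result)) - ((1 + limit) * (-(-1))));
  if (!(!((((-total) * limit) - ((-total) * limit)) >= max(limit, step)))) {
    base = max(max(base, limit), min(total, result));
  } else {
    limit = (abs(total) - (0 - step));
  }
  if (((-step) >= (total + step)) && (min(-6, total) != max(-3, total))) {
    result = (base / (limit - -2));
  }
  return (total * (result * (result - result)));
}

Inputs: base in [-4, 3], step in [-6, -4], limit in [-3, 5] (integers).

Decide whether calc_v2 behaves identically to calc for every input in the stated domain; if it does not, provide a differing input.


Consider the input base=-4, step=-4, limit=3.
calc: result := 4 | total := 2 | (((-total) * (limit - limit)) >= max(limit, step)): false | base := 3 | (((-step) >= (total + step)) && (min(-6, total) != max(-3, total))): true | result := 0 | result 0
calc_v2: result := 4 | total := 2 | (!(!((((-total) * limit) - ((-total) * limit)) >= max(limit, step)))): false | limit := -2 | (((-step) >= (total + step)) && (min(-6, total) != max(-3, total))): true | divide-by-zero, output ERROR
0 against ERROR: the behavior changed.
verdict: not equivalent; witness: base=-4, step=-4, limit=3


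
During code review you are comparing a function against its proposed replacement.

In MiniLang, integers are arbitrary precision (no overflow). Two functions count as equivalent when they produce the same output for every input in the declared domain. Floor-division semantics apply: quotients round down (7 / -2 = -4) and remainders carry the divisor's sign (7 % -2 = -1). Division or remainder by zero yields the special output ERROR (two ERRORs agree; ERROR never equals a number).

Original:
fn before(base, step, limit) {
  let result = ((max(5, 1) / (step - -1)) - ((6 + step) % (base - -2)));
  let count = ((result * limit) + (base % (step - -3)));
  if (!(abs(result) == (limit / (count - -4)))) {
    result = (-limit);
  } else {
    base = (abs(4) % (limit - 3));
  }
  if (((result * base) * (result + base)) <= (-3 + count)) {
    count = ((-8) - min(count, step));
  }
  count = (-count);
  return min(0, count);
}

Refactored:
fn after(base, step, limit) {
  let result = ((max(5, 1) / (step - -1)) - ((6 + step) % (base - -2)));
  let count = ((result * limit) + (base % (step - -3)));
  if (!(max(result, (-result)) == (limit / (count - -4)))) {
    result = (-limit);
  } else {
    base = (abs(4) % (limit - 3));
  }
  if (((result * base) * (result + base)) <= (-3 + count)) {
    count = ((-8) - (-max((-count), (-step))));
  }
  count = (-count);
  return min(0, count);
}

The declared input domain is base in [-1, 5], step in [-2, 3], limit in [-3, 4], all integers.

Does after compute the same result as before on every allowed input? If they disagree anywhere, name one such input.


Side by side, the visible changes include: min/max/abs usage differs.
Spot check at base=0, step=2, limit=0 — before: result = 1; count = 0; (!(abs(result) == (limit / (count - -4)))) -> true; result = 0; (((result * base) * (result + base)) <= (-3 + count)) -> false; count = 0; return 0. after: result = 1; count = 0; (!(max(result, (-result)) == (limit / (count - -4)))) -> true; result = 0; (((result * base) * (result + base)) <= (-3 + count)) -> false; count = 0; return 0. Both give 0.
Sweeping the whole domain (336 inputs) finds no disagreement.
verdict: equivalent


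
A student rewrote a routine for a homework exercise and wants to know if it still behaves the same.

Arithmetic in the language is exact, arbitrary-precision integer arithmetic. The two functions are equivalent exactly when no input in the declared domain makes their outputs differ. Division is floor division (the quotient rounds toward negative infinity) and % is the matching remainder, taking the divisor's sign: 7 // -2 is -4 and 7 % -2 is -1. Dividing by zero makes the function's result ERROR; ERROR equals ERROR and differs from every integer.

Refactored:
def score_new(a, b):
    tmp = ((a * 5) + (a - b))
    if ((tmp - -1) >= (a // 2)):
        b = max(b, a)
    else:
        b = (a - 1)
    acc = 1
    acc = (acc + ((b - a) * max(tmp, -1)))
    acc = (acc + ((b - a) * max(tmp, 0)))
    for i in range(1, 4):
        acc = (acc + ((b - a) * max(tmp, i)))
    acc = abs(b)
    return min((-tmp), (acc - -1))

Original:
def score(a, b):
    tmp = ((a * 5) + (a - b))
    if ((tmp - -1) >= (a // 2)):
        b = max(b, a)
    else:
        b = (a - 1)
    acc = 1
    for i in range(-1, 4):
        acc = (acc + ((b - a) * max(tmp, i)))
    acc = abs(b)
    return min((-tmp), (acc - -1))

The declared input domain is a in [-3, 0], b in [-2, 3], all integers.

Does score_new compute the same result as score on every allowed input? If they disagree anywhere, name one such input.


Behavior is preserved: although constant usage differs, arithmetic usage differs, statement counts differ, min/max/abs usage differs, loop structure differs, the outputs never diverge.
One worked example (a=-3, b=-2) — score: tmp := -16 | ((tmp - -1) >= (a // 2)): false | b := -4 | acc := 1 | iter i=-1: | acc := 2 | iter i=0: | acc := 2 | iter i=1: | acc := 1 | iter i=2: | acc := -1 | iter i=3: | acc := -4 | acc := 4 | result 5; score_new: tmp := -16 | ((tmp - -1) >= (a // 2)): false | b := -4 | acc := 1 | acc := 2 | acc := 2 | iter i=1: | acc := 1 | iter i=2: | acc := -1 | iter i=3: | acc := -4 | acc := 4 | result 5; agreement on 5.
An exhaustive pass over the 24 declared inputs shows identical outputs.
verdict: equivalent


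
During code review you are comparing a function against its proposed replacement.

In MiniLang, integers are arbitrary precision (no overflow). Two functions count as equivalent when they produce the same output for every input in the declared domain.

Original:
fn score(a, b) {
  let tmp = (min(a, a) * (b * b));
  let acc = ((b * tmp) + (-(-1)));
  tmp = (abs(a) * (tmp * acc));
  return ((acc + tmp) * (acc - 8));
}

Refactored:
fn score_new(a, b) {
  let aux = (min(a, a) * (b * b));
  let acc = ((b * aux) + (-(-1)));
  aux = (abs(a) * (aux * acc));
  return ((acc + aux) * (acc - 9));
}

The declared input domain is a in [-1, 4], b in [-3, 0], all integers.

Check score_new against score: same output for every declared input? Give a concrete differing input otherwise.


Try a=-1, b=-3.
score: tmp := -9 | acc := 28 | tmp := -252 | result -4480
score_new: aux := -9 | acc := 28 | aux := -252 | result -4256
-4480 and -4256 differ, so these are not the same function on this domain.
verdict: not equivalent; witness: a=-1, b=-3


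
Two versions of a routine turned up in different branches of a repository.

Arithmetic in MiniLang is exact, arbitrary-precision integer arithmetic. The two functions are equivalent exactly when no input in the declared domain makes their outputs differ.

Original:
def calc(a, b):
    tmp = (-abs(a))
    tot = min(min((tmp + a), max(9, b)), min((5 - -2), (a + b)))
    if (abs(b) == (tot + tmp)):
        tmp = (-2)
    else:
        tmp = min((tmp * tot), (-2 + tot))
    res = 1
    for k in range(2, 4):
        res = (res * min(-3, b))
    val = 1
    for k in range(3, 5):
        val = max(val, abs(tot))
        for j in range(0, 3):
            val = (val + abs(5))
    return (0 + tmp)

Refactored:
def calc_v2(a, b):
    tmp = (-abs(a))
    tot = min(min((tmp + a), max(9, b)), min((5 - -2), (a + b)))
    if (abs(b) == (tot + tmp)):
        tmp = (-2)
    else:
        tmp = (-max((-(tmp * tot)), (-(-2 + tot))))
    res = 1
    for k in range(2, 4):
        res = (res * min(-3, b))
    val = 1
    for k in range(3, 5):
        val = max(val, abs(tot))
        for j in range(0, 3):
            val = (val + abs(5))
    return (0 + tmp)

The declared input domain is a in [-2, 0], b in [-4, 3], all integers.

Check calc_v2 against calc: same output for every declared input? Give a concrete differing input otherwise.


The two are interchangeable: min/max/abs usage differs, and every declared input agrees.
One worked example (a=0, b=2) — calc: tmp = 0; tot = 0; (abs(b) == (tot + tmp)) -> false; tmp = -2; res = 1; [k=2]; res = -3; [k=3]; res = 9; val = 1; [k=3]; val = 1; [j=0]; val = 6; [j=1]; val = 11; [j=2]; val = 16; [k=4]; val = 16; [j=0]; val = 21; [j=1]; val = 26; [j=2]; val = 31; return -2; calc_v2: tmp = 0; tot = 0; (abs(b) == (tot + tmp)) -> false; tmp = -2; res = 1; [k=2]; res = -3; [k=3]; res = 9; val = 1; [k=3]; val = 1; [j=0]; val = 6; [j=1]; val = 11; [j=2]; val = 16; [k=4]; val = 16; [j=0]; val = 21; [j=1]; val = 26; [j=2]; val = 31; return -2; agreement on -2.
Across all 24 domain points the two functions coincide.
verdict: equivalent


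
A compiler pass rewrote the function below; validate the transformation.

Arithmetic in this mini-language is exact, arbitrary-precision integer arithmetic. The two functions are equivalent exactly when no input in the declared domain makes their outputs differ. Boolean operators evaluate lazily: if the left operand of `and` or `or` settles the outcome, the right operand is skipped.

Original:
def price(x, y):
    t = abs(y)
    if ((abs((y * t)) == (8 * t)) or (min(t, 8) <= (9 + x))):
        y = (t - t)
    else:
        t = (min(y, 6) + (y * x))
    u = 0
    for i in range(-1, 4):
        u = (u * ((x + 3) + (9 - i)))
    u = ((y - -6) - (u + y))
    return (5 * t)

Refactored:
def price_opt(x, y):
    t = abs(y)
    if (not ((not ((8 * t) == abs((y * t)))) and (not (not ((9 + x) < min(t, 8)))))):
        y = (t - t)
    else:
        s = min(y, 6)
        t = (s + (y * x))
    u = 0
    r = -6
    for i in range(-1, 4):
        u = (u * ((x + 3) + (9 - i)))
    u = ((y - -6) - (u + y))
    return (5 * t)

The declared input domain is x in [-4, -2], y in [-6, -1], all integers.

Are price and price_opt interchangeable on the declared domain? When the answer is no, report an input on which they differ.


Although constant usage differs, plus statement counts differ, plus comparison usage differs, plus local variable names differ, plus boolean connective usage differs, 18/18 inputs agree.
verdict: equivalent


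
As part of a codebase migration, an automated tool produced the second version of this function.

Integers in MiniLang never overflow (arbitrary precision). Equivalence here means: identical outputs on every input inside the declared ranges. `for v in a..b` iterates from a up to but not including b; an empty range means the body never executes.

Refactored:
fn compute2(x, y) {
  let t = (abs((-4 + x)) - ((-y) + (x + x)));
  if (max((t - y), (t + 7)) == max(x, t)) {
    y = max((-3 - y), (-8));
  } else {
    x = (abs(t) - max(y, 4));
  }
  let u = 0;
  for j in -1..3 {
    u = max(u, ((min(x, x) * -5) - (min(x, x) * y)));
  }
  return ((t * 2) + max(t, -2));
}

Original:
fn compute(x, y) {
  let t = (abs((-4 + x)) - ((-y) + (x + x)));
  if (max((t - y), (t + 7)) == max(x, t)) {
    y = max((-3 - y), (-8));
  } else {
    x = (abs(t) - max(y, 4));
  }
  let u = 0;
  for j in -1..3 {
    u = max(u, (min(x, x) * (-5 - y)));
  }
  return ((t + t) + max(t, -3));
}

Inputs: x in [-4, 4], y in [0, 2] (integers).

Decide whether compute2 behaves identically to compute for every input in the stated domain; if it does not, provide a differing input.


On input x=3, y=0, compute returns -13 while compute2 returns -12.
verdict: not equivalent; witness: x=3, y=0


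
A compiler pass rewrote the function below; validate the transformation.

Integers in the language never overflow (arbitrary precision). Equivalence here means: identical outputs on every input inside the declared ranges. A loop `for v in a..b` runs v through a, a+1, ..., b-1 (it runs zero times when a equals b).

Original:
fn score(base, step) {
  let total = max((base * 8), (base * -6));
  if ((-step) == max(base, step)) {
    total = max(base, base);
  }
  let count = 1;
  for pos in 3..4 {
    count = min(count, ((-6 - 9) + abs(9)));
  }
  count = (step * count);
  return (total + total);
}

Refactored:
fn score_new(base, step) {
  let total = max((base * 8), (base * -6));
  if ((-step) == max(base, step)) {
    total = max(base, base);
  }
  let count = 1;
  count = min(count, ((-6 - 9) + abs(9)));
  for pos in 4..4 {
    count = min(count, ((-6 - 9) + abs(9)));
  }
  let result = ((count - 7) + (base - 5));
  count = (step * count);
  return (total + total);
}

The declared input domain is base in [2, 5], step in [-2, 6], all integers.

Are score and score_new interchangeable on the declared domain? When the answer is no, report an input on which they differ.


This is a faithful refactor — local variable names differ; also statement counts differ; also constant usage differs; also arithmetic usage differs; also min/max/abs usage differs; also loop structure differs, but the computed results match everywhere.
As a probe, take base=2, step=-2: score runs total := 16 | ((-step) == max(base, step)): true | total := 2 | count := 1 | iter pos=3: | count := -6 | count := 12 | result 4; score_new runs total := 16 | ((-step) == max(base, step)): true | total := 2 | count := 1 | count := -6 | loop over pos: empty range | result := -16 | count := 12 | result 4; both end at 4.
Every one of the 36 inputs gives matching results.
verdict: equivalent


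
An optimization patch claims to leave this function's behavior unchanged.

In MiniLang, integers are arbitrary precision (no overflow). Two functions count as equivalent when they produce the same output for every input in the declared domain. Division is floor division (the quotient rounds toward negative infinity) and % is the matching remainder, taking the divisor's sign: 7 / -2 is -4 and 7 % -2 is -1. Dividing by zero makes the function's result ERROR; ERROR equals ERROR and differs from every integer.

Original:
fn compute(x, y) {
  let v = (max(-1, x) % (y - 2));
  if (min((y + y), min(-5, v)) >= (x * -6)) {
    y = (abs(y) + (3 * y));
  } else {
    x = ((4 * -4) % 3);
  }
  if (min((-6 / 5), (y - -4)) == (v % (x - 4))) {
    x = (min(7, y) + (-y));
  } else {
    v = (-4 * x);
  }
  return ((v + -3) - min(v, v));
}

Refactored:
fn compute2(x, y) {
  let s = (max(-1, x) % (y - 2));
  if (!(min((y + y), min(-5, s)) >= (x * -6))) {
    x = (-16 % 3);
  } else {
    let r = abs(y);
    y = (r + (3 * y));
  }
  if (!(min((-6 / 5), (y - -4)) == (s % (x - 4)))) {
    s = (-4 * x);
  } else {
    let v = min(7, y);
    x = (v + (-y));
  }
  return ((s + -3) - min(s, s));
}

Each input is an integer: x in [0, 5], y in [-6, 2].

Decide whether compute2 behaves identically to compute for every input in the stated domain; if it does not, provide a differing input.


The two versions differ — the changes include boolean connective usage differs, plus constant usage differs, plus local variable names differ, plus statement counts differ, plus arithmetic usage differs.
Spot check at x=2, y=1 — compute: v becomes 0; next (min((y + y), min(-5, v)) >= (x * -6)) evaluates to true; next y becomes 4; next (min((-6 / 5), (y - -4)) == (v % (x - 4))) evaluates to false; next v becomes -8; next final value -3. compute2: s becomes 0; next (!(min((y + y), min(-5, s)) >= (x * -6))) evaluates to false; next r becomes 1; next y becomes 4; next (!(min((-6 / 5), (y - -4)) == (s % (x - 4)))) evaluates to true; next s becomes -8; next final value -3. Both give -3.
Across all 54 domain points the two functions coincide.
verdict: equivalent
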